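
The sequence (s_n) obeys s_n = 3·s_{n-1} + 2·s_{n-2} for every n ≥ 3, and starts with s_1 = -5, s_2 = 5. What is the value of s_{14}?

7888145

Applying the relation repeatedly:
s_3 = 5; s_4 = 25; s_5 = 85; …; s_{11} = 174605; s_{12} = 621865; s_{13} = 2214805; s_{14} = 7888145.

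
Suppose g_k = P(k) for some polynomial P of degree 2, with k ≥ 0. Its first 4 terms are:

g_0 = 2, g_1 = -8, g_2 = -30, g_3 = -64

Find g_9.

1st diffs: -10, -22, -34.
2nd diffs: -12, -12 (constant).
Newton forward-difference form: g_k = 2 + (-10)·C(k,1) + (-12)·C(k,2).
At k = 9: k = 9, so g_9 = 2 - 90 - 432 = -520.

-520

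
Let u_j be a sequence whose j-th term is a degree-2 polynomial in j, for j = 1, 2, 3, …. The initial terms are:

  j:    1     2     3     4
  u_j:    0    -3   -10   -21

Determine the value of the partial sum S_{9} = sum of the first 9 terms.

1st diffs: -3, -7, -11.
2nd diffs: -4, -4 (constant).
Newton forward-difference form: u_j = (-3)·C(j-1,1) + (-4)·C(j-1,2).
Continuing: …, -36, -55, -78, -105, …, u_9 = -136.
Summing j = 1..9 (9 terms) gives -444.

-444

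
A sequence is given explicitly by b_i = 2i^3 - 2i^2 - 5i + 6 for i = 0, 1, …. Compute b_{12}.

b_{12} = 2·12^3 - 2·12^2 - 5·12 + 6 = 3114.

3114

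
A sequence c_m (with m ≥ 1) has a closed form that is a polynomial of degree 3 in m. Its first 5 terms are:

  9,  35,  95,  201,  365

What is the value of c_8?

1st diffs: 26, 60, 106, 164.
2nd diffs: 34, 46, 58.
3rd diffs: 12, 12 (constant).
So c_m = 2m^3 + 5m^2 - 3m + 5.
Evaluating at m = 8 gives c_8 = 1325.

1325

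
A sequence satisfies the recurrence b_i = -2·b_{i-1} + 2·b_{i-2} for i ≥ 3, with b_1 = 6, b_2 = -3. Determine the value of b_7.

888

b_3 = 18; b_4 = -42; b_5 = 120; b_6 = -324; b_7 = 888.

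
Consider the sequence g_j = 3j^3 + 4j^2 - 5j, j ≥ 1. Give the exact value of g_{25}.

49250

g_{25} = 3·25^3 + 4·25^2 - 5·25 = 49250.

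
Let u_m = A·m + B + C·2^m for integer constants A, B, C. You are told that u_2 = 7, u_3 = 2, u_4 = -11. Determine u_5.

-40

Write the equations: 2A + B + 4C = 7; 3A + B + 8C = 2; 4A + B + 16C = -11.
Subtracting the first from the second: A + 4C = -5.
Subtracting the second from the third: A + 8C = -13.
Solving: C = -2, A = 3, then B = 9.
Therefore u_5 = 15 + 9 + (-2)·32 = -40.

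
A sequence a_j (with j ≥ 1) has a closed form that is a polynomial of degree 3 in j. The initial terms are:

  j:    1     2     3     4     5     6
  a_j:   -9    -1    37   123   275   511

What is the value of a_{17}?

1st diffs: 8, 38, 86, 152, 236.
2nd diffs: 30, 48, 66, 84.
3rd diffs: 18, 18, 18 (constant).
Newton forward-difference form: a_j = -9 + 8·C(j-1,1) + 30·C(j-1,2) + 18·C(j-1,3).
At j = 17: j-1 = 16, so a_{17} = -9 + 128 + 3600 + 10080 = 13799.

13799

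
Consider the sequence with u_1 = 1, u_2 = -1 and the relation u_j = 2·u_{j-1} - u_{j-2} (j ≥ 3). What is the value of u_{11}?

-19

Step forward from the initial values:
u_3 = -3, u_4 = -5, u_5 = -7, u_6 = -9, u_7 = -11, u_8 = -13, u_9 = -15, u_{10} = -17, u_{11} = -19.
(Characteristic roots are 1 and 1.)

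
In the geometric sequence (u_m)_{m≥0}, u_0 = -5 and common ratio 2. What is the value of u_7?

-640

u_m = (-5)·2^(m-0).
u_7 = (-5)·2^7 = -640.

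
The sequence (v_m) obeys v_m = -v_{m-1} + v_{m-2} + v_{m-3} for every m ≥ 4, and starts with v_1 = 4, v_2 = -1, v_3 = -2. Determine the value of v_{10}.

23

Iterate the recurrence:
v_4 = 5;  v_5 = -8;  v_6 = 11;  v_7 = -14;  v_8 = 17;  v_9 = -20;  v_{10} = 23.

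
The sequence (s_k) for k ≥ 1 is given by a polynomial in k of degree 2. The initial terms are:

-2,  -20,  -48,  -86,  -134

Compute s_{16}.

-1322

1st diffs: -18, -28, -38, -48.
2nd diffs: -10, -10, -10 (constant).
Newton forward-difference form: s_k = -2 + (-18)·C(k-1,1) + (-10)·C(k-1,2).
At k = 16: k-1 = 15, so s_{16} = -2 - 270 - 1050 = -1322.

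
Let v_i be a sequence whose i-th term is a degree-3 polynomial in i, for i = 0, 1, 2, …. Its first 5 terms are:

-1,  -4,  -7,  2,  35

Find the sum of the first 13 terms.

8333

1st diffs: -3, -3, 9, 33.
2nd diffs: 0, 12, 24.
3rd diffs: 12, 12 (constant).
Newton forward-difference form: v_i = -1 + (-3)·C(i,1) + 12·C(i,3).
Continuing: …, 104, 221, 398, 647, …, v_{12} = 2603.
Summing i = 0..12 (13 terms) gives 8333.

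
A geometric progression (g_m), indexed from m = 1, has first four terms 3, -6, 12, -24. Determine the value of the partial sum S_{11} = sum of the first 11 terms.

2049

Common ratio r = -2.
g_m = 3·(-2)^(m-1).
S = 3·((-2)^11 - 1)/(-2 - 1) = 3·(-2048 - 1)/(-3) = 2049.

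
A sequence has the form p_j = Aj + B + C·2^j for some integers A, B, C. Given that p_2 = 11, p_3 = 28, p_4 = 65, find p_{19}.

2621380

The three given values yield: 2A + B + 4C = 11; 3A + B + 8C = 28; 4A + B + 16C = 65.
Subtracting the first from the second: A + 4C = 17.
Subtracting the second from the third: A + 8C = 37.
Solving: C = 5, A = -3, then B = -3.
Hence p_{19} = -3·19 + (-3) + 5·524288 = 2621380.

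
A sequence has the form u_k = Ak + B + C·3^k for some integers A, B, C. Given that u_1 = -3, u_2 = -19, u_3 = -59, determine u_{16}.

Plug in k = 1, 2, 3: A + B + 3C = -3; 2A + B + 9C = -19; 3A + B + 27C = -59.
Subtracting the first from the second: A + 6C = -16.
Subtracting the second from the third: A + 18C = -40.
Solving: C = -2, A = -4, then B = 7.
Therefore u_{16} = -64 + 7 + (-2)·43046721 = -86093499.

-86093499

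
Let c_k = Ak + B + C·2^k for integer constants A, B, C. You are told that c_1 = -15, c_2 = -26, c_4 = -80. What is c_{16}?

-262196

Write the equations: A + B + 2C = -15; 2A + B + 4C = -26; 4A + B + 16C = -80.
Subtracting the first from the second: A + 2C = -11.
Subtracting the second from the third: 2A + 12C = -54.
Solving: C = -4, A = -3, then B = -4.
Hence c_{16} = -3·16 + (-4) + (-4)·65536 = -262196.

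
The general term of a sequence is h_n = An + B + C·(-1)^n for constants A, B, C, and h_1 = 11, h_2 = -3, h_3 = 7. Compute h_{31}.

The three given values yield: A + B - C = 11; 2A + B + C = -3; 3A + B - C = 7.
Subtracting the first from the second: A + 2C = -14.
Subtracting the second from the third: A - 2C = 10.
Solving: C = -6, A = -2, then B = 7.
Hence h_{31} = -2·31 + 7 + (-6)·(-1) = -49.

-49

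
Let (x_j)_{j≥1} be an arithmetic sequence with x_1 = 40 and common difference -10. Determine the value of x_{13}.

-80

x_j = 40 + (j - 1)·(-10).
x_{13} = 40 + 12·(-10) = -80.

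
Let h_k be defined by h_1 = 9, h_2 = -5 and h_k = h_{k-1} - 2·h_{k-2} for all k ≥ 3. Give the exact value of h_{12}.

Applying the relation repeatedly:
h_3 = -23  h_4 = -13  h_5 = 33  h_6 = 59  h_7 = -7  h_8 = -125  h_9 = -111  h_{10} = 139  h_{11} = 361  h_{12} = 83.

83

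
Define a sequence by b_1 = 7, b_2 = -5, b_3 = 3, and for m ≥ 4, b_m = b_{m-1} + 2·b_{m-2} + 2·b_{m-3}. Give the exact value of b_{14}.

13415

Iterate the recurrence:
b_4 = 7  b_5 = 3  b_6 = 23  …  b_{11} = 1147  b_{12} = 2607  b_{13} = 5907  b_{14} = 13415.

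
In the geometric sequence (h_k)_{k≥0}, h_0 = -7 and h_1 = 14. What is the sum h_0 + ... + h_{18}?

Common ratio r = -2.
h_k = (-7)·(-2)^(k-0).
S = (-7)·((-2)^19 - 1)/(-2 - 1) = (-7)·(-524288 - 1)/(-3) = -1223341.

-1223341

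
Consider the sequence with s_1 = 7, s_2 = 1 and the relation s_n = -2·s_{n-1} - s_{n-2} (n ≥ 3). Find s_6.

Step forward from the initial values:
s_3 = -9  s_4 = 17  s_5 = -25  s_6 = 33.
(Characteristic roots are -1 and -1.)

33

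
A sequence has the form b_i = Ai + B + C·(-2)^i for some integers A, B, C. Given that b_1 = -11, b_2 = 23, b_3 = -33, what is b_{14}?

81971

Write the equations: A + B - 2C = -11; 2A + B + 4C = 23; 3A + B - 8C = -33.
Subtracting the first from the second: A + 6C = 34.
Subtracting the second from the third: A - 12C = -56.
Solving: C = 5, A = 4, then B = -5.
So b_i = 4·i + (-5) + 5·(-2)^i; at i=14 this is 81971.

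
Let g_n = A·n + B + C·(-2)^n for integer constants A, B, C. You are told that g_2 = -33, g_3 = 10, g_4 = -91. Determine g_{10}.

The three given values yield: 2A + B + 4C = -33; 3A + B - 8C = 10; 4A + B + 16C = -91.
Subtracting the first from the second: A - 12C = 43.
Subtracting the second from the third: A + 24C = -101.
Solving: C = -4, A = -5, then B = -7.
Therefore g_{10} = -50 + (-7) + (-4)·1024 = -4153.

-4153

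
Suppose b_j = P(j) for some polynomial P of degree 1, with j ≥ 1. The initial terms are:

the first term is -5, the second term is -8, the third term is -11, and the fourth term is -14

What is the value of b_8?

1st diffs: -3, -3, -3 (constant).
So b_j = -3j - 2.
Evaluating at j = 8 gives b_8 = -26.

-26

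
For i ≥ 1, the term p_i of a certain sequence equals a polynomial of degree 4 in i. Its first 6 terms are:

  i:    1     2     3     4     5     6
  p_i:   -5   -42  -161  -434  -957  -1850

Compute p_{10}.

1st diffs: -37, -119, -273, -523, -893.
2nd diffs: -82, -154, -250, -370.
3rd diffs: -72, -96, -120.
4th diffs: -24, -24 (constant).
So p_i = -i^4 - 2i^3 - 4i^2 + 4i - 2.
Evaluating at i = 10 gives p_{10} = -12362.

-12362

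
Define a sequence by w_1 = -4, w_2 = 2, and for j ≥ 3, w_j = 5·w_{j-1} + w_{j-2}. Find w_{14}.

Step forward from the initial values:
w_3 = 6, w_4 = 32, w_5 = 166, …, w_{11} = 3254046, w_{12} = 16896902, w_{13} = 87738556, w_{14} = 455589682.

455589682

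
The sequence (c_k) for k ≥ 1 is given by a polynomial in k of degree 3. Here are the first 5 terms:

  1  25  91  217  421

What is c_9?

1st diffs: 24, 66, 126, 204.
2nd diffs: 42, 60, 78.
3rd diffs: 18, 18 (constant).
Newton forward-difference form: c_k = 1 + 24·C(k-1,1) + 42·C(k-1,2) + 18·C(k-1,3).
At k = 9: k-1 = 8, so c_9 = 1 + 192 + 1176 + 1008 = 2377.

2377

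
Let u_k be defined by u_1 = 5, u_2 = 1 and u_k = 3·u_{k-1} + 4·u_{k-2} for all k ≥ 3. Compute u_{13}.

20132663

Step forward from the initial values:
u_3 = 23;  u_4 = 73;  u_5 = 311;  …;  u_{10} = 314569;  u_{11} = 1258295;  u_{12} = 5033161;  u_{13} = 20132663.
(Characteristic roots are 4 and -1.)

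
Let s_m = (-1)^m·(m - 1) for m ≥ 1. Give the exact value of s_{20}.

(-1)^20 = 1; m - 1 at m=20 is 19; so s_{20} = 19.

19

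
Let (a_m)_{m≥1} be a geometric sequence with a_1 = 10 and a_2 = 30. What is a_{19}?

3874204890

Common ratio r = 3.
a_m = 10·3^(m-1).
a_{19} = 10·3^18 = 3874204890.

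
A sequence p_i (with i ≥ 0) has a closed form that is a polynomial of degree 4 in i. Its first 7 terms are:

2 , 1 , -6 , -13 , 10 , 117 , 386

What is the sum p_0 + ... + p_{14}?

1st diffs: -1, -7, -7, 23, 107, 269.
2nd diffs: -6, 0, 30, 84, 162.
3rd diffs: 6, 30, 54, 78.
4th diffs: 24, 24, 24 (constant).
Newton forward-difference form: p_i = 2 + (-1)·C(i,1) + (-6)·C(i,2) + 6·C(i,3) + 24·C(i,4).
Continuing: …, 919, 1842, 3305, 5482, …, p_{14} = 25650.
Summing i = 0..14 (15 terms) gives 77457.

77457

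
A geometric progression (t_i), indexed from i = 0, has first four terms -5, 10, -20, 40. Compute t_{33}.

Common ratio r = -2.
t_i = (-5)·(-2)^(i-0).
t_{33} = (-5)·(-2)^33 = 42949672960.

42949672960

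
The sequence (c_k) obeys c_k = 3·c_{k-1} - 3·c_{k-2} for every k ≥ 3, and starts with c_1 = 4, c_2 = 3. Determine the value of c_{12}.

2187

Applying the relation repeatedly:
c_3 = -3;  c_4 = -18;  c_5 = -45;  c_6 = -81;  c_7 = -108;  c_8 = -81;  c_9 = 81;  c_{10} = 486;  c_{11} = 1215;  c_{12} = 2187.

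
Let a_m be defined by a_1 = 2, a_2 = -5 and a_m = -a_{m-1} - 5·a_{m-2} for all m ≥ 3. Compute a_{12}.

-1545

Compute successive terms:
a_3 = -5;  a_4 = 30;  a_5 = -5;  a_6 = -145;  a_7 = 170;  a_8 = 555;  a_9 = -1405;  a_{10} = -1370;  a_{11} = 8395;  a_{12} = -1545.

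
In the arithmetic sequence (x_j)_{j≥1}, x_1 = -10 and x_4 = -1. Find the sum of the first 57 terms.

4218

Common difference d = (-1 - (-10)) / (4 - 1) = 3.
x_j = -10 + (j - 1)·3.
x_{57} = 158; S = 57·(-10 + 158)/2 = 4218.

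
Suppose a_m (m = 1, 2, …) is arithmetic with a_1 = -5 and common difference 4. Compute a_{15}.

a_m = -5 + (m - 1)·4.
a_{15} = -5 + 14·4 = 51.

51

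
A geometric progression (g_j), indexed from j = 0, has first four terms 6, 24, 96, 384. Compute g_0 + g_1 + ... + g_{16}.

Common ratio r = 4.
g_j = 6·4^(j-0).
S = 6·(4^17 - 1)/(4 - 1) = 6·(17179869184 - 1)/(3) = 34359738366.

34359738366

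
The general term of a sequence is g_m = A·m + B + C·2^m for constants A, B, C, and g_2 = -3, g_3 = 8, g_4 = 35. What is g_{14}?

65457

Write the equations: 2A + B + 4C = -3; 3A + B + 8C = 8; 4A + B + 16C = 35.
Subtracting the first from the second: A + 4C = 11.
Subtracting the second from the third: A + 8C = 27.
Solving: C = 4, A = -5, then B = -9.
So g_m = -5·m + (-9) + 4·2^m; at m=14 this is 65457.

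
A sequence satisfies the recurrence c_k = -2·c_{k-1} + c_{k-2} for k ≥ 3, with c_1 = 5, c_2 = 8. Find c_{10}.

Applying the relation repeatedly:
c_3 = -11, c_4 = 30, c_5 = -71, c_6 = 172, c_7 = -415, c_8 = 1002, c_9 = -2419, c_{10} = 5840.

5840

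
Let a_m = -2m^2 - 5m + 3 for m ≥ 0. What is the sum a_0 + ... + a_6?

-266

Over m = 0..6: Σm = 21, Σm² = 91.
Total = (-2)·91 + (-5)·21 + (3)·7 = -266.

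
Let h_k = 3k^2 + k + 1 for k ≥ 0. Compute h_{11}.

h_{11} = 3·11^2 + 1·11 + 1 = 375.

375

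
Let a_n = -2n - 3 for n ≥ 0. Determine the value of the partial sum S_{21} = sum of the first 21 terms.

-483

Over n = 0..20: Σn = 210.
Total = (-2)·210 + (-3)·21 = -483.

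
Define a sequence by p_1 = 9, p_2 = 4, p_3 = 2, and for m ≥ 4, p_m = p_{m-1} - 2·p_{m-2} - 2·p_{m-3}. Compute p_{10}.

-712

p_4 = -24, p_5 = -36, p_6 = 8, p_7 = 128, p_8 = 184, p_9 = -88, p_{10} = -712.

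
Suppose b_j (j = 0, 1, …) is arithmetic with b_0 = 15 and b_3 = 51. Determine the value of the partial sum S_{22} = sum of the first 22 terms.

3102

Common difference d = (51 - 15) / (3 - 0) = 12.
b_j = 15 + (j - 0)·12.
b_{21} = 267; S = 22·(15 + 267)/2 = 3102.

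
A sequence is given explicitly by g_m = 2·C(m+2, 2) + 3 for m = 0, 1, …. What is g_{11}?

C(13, 2) = 78, so g_{11} = 159.

159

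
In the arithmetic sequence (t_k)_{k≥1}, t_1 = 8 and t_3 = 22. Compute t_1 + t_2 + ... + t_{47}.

7943

Common difference d = (22 - 8) / (3 - 1) = 7.
t_k = 8 + (k - 1)·7.
t_{47} = 330; S = 47·(8 + 330)/2 = 7943.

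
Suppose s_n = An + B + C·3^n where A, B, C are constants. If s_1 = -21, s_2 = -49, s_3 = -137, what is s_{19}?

-5811307305

Plug in n = 1, 2, 3: A + B + 3C = -21; 2A + B + 9C = -49; 3A + B + 27C = -137.
Subtracting the first from the second: A + 6C = -28.
Subtracting the second from the third: A + 18C = -88.
Solving: C = -5, A = 2, then B = -8.
So s_n = 2·n + (-8) + (-5)·3^n; at n=19 this is -5811307305.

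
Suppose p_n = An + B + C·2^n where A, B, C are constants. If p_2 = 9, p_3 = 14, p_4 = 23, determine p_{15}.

The three given values yield: 2A + B + 4C = 9; 3A + B + 8C = 14; 4A + B + 16C = 23.
Subtracting the first from the second: A + 4C = 5.
Subtracting the second from the third: A + 8C = 9.
Solving: C = 1, A = 1, then B = 3.
So p_n = 1·n + 3 + 1·2^n; at n=15 this is 32786.

32786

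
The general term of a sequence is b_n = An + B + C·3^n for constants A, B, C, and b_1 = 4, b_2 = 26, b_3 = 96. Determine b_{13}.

Plug in n = 1, 2, 3: A + B + 3C = 4; 2A + B + 9C = 26; 3A + B + 27C = 96.
Subtracting the first from the second: A + 6C = 22.
Subtracting the second from the third: A + 18C = 70.
Solving: C = 4, A = -2, then B = -6.
So b_n = -2·n + (-6) + 4·3^n; at n=13 this is 6377260.

6377260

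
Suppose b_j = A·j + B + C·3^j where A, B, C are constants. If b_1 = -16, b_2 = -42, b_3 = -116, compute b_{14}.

-19131906

The three given values yield: A + B + 3C = -16; 2A + B + 9C = -42; 3A + B + 27C = -116.
Subtracting the first from the second: A + 6C = -26.
Subtracting the second from the third: A + 18C = -74.
Solving: C = -4, A = -2, then B = -2.
Therefore b_{14} = -28 + (-2) + (-4)·4782969 = -19131906.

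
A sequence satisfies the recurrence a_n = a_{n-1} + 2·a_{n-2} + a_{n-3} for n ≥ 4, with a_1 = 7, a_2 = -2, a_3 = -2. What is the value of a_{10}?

-134

Compute successive terms:
a_4 = 1; a_5 = -5; a_6 = -5; a_7 = -14; a_8 = -29; a_9 = -62; a_{10} = -134.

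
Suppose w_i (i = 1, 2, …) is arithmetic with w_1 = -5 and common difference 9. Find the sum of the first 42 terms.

7539

w_i = -5 + (i - 1)·9.
w_{42} = 364; S = 42·(-5 + 364)/2 = 7539.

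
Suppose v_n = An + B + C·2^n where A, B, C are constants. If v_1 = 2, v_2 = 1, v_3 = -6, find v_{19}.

-1572766

Plug in n = 1, 2, 3: A + B + 2C = 2; 2A + B + 4C = 1; 3A + B + 8C = -6.
Subtracting the first from the second: A + 2C = -1.
Subtracting the second from the third: A + 4C = -7.
Solving: C = -3, A = 5, then B = 3.
So v_n = 5·n + 3 + (-3)·2^n; at n=19 this is -1572766.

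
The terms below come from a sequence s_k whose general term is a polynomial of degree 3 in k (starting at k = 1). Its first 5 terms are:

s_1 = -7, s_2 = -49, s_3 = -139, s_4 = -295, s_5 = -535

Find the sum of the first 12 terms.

-22326

1st diffs: -42, -90, -156, -240.
2nd diffs: -48, -66, -84.
3rd diffs: -18, -18 (constant).
Newton forward-difference form: s_k = -7 + (-42)·C(k-1,1) + (-48)·C(k-1,2) + (-18)·C(k-1,3).
Continuing: …, -877, -1339, -1939, -2695, …, s_{12} = -6079.
Summing k = 1..12 (12 terms) gives -22326.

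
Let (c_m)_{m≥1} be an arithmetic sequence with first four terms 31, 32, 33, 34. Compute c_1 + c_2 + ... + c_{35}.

1680

Common difference d = 1.
c_m = 31 + (m - 1)·1.
c_{35} = 65; S = 35·(31 + 65)/2 = 1680.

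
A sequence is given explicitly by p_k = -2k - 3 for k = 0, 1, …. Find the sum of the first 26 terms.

Over k = 0..25: Σk = 325.
Total = (-2)·325 + (-3)·26 = -728.

-728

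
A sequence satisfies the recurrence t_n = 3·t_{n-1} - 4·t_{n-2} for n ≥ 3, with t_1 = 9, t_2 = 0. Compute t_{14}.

-76140

Iterate the recurrence:
t_3 = -36;  t_4 = -108;  t_5 = -180;  …;  t_{11} = -3060;  t_{12} = -22572;  t_{13} = -55476;  t_{14} = -76140.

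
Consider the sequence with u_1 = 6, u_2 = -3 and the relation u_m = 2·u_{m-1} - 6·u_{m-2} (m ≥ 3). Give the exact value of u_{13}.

-85632

Compute successive terms:
u_3 = -42;  u_4 = -66;  u_5 = 120;  …;  u_{10} = -1200;  u_{11} = 50016;  u_{12} = 107232;  u_{13} = -85632.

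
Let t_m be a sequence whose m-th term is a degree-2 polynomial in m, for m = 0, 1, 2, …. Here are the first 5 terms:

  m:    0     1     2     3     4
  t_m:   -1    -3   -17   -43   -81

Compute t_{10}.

-561

1st diffs: -2, -14, -26, -38.
2nd diffs: -12, -12, -12 (constant).
So t_m = -6m^2 + 4m - 1.
Evaluating at m = 10 gives t_{10} = -561.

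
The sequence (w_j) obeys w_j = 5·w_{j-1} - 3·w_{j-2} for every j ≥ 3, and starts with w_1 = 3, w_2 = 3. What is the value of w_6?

w_3 = 6;  w_4 = 21;  w_5 = 87;  w_6 = 372.

372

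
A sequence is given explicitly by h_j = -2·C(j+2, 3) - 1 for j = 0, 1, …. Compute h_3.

-21

C(5, 3) = 10, so h_3 = -21.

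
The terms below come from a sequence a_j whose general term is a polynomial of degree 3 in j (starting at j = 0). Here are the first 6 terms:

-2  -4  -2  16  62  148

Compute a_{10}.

1st diffs: -2, 2, 18, 46, 86.
2nd diffs: 4, 16, 28, 40.
3rd diffs: 12, 12, 12 (constant).
Newton forward-difference form: a_j = -2 + (-2)·C(j,1) + 4·C(j,2) + 12·C(j,3).
At j = 10: j = 10, so a_{10} = -2 - 20 + 180 + 1440 = 1598.

1598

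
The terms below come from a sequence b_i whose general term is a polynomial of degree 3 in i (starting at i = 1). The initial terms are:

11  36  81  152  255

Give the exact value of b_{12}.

1st diffs: 25, 45, 71, 103.
2nd diffs: 20, 26, 32.
3rd diffs: 6, 6 (constant).
So b_i = i^3 + 4i^2 + 6i.
Evaluating at i = 12 gives b_{12} = 2376.

2376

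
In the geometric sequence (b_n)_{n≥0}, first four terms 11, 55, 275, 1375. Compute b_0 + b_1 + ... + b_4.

Common ratio r = 5.
b_n = 11·5^(n-0).
S = 11·(5^5 - 1)/(5 - 1) = 11·(3125 - 1)/(4) = 8591.

8591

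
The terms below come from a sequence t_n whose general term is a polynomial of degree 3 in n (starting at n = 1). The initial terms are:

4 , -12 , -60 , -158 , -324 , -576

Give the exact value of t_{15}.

1st diffs: -16, -48, -98, -166, -252.
2nd diffs: -32, -50, -68, -86.
3rd diffs: -18, -18, -18 (constant).
Newton forward-difference form: t_n = 4 + (-16)·C(n-1,1) + (-32)·C(n-1,2) + (-18)·C(n-1,3).
At n = 15: n-1 = 14, so t_{15} = 4 - 224 - 2912 - 6552 = -9684.

-9684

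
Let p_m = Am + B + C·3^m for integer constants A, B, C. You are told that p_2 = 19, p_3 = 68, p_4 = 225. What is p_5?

706

Write the equations: 2A + B + 9C = 19; 3A + B + 27C = 68; 4A + B + 81C = 225.
Subtracting the first from the second: A + 18C = 49.
Subtracting the second from the third: A + 54C = 157.
Solving: C = 3, A = -5, then B = 2.
Therefore p_5 = -25 + 2 + 3·243 = 706.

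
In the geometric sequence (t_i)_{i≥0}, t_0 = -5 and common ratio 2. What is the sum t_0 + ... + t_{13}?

-81915

t_i = (-5)·2^(i-0).
S = (-5)·(2^14 - 1)/(2 - 1) = (-5)·(16384 - 1)/(1) = -81915.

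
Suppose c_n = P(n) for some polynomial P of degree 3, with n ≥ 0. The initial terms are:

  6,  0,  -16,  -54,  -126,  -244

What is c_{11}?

-2590

1st diffs: -6, -16, -38, -72, -118.
2nd diffs: -10, -22, -34, -46.
3rd diffs: -12, -12, -12 (constant).
Newton forward-difference form: c_n = 6 + (-6)·C(n,1) + (-10)·C(n,2) + (-12)·C(n,3).
At n = 11: n = 11, so c_{11} = 6 - 66 - 550 - 1980 = -2590.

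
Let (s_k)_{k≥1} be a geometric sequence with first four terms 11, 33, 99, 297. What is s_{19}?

Common ratio r = 3.
s_k = 11·3^(k-1).
s_{19} = 11·3^18 = 4261625379.

4261625379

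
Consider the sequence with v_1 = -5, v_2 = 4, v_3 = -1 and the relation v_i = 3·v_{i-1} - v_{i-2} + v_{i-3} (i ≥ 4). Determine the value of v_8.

-630

Iterate the recurrence:
v_4 = -12; v_5 = -31; v_6 = -82; v_7 = -227; v_8 = -630.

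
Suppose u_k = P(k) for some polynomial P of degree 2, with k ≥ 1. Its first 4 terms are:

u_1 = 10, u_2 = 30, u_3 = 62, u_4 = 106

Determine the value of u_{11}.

750

1st diffs: 20, 32, 44.
2nd diffs: 12, 12 (constant).
Newton forward-difference form: u_k = 10 + 20·C(k-1,1) + 12·C(k-1,2).
At k = 11: k-1 = 10, so u_{11} = 10 + 200 + 540 = 750.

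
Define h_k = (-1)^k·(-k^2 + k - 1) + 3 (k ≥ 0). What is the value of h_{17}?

276

(-1)^17 = -1; -k^2 + k - 1 at k=17 is -273; so h_{17} = 276.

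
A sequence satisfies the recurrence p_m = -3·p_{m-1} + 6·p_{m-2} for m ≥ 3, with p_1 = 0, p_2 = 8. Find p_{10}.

p_3 = -24; p_4 = 120; p_5 = -504; p_6 = 2232; p_7 = -9720; p_8 = 42552; p_9 = -185976; p_{10} = 813240.

813240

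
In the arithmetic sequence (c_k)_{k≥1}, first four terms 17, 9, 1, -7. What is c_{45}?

-335

Common difference d = -8.
c_k = 17 + (k - 1)·(-8).
c_{45} = 17 + 44·(-8) = -335.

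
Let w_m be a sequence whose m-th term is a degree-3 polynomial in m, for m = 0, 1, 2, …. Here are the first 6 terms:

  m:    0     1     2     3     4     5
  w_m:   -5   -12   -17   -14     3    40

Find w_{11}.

1018

1st diffs: -7, -5, 3, 17, 37.
2nd diffs: 2, 8, 14, 20.
3rd diffs: 6, 6, 6 (constant).
Newton forward-difference form: w_m = -5 + (-7)·C(m,1) + 2·C(m,2) + 6·C(m,3).
At m = 11: m = 11, so w_{11} = -5 - 77 + 110 + 990 = 1018.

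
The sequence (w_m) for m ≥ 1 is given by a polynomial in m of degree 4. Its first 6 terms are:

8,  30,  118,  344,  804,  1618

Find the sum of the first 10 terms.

30158

1st diffs: 22, 88, 226, 460, 814.
2nd diffs: 66, 138, 234, 354.
3rd diffs: 72, 96, 120.
4th diffs: 24, 24 (constant).
Newton forward-difference form: w_m = 8 + 22·C(m-1,1) + 66·C(m-1,2) + 72·C(m-1,3) + 24·C(m-1,4).
Continuing: 2930, 4908, 7744, 11654.
Summing m = 1..10 (10 terms) gives 30158.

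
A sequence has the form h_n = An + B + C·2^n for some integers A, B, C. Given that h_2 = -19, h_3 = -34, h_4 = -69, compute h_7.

The three given values yield: 2A + B + 4C = -19; 3A + B + 8C = -34; 4A + B + 16C = -69.
Subtracting the first from the second: A + 4C = -15.
Subtracting the second from the third: A + 8C = -35.
Solving: C = -5, A = 5, then B = -9.
Hence h_7 = 5·7 + (-9) + (-5)·128 = -614.

-614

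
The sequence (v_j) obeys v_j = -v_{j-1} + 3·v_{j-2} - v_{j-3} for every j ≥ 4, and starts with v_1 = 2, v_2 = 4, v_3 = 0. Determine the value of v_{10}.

Step forward from the initial values:
v_4 = 10, v_5 = -14, v_6 = 44, v_7 = -96, v_8 = 242, v_9 = -574, v_{10} = 1396.

1396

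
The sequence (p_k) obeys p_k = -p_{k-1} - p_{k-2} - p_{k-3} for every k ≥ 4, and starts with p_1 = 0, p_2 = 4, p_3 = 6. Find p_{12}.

-10

Iterate the recurrence:
p_4 = -10, p_5 = 0, p_6 = 4, p_7 = 6, p_8 = -10, p_9 = 0, p_{10} = 4, p_{11} = 6, p_{12} = -10.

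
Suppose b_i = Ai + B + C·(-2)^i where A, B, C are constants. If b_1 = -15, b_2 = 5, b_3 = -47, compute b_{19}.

-2097231

At i = 1, 2, 3: A + B - 2C = -15; 2A + B + 4C = 5; 3A + B - 8C = -47.
Subtracting the first from the second: A + 6C = 20.
Subtracting the second from the third: A - 12C = -52.
Solving: C = 4, A = -4, then B = -3.
So b_i = -4·i + (-3) + 4·(-2)^i; at i=19 this is -2097231.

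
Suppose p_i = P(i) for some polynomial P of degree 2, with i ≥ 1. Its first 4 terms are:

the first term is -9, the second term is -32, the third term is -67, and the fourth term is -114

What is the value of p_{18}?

-2032

1st diffs: -23, -35, -47.
2nd diffs: -12, -12 (constant).
Newton forward-difference form: p_i = -9 + (-23)·C(i-1,1) + (-12)·C(i-1,2).
At i = 18: i-1 = 17, so p_{18} = -9 - 391 - 1632 = -2032.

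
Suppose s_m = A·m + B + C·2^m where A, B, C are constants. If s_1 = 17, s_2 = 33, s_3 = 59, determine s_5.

191

At m = 1, 2, 3: A + B + 2C = 17; 2A + B + 4C = 33; 3A + B + 8C = 59.
Subtracting the first from the second: A + 2C = 16.
Subtracting the second from the third: A + 4C = 26.
Solving: C = 5, A = 6, then B = 1.
Hence s_5 = 6·5 + 1 + 5·32 = 191.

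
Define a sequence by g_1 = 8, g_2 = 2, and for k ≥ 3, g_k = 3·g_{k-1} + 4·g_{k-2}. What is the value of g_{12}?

8388602

Applying the relation repeatedly:
g_3 = 38; g_4 = 122; g_5 = 518; g_6 = 2042; g_7 = 8198; g_8 = 32762; g_9 = 131078; g_{10} = 524282; g_{11} = 2097158; g_{12} = 8388602.
(Characteristic roots are 4 and -1.)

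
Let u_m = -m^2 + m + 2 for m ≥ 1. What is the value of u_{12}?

-130

u_{12} = -1·12^2 + 1·12 + 2 = -130.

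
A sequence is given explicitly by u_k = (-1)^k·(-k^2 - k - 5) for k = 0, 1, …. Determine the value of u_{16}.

-277

(-1)^16 = 1; -k^2 - k - 5 at k=16 is -277; so u_{16} = -277.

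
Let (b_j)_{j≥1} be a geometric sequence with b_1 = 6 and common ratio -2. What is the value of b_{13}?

b_j = 6·(-2)^(j-1).
b_{13} = 6·(-2)^12 = 24576.

24576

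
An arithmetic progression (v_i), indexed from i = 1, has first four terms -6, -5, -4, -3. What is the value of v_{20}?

Common difference d = 1.
v_i = -6 + (i - 1)·1.
v_{20} = -6 + 19·1 = 13.

13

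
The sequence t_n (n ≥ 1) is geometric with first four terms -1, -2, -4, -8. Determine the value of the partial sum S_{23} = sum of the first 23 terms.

-8388607

Common ratio r = 2.
t_n = (-1)·2^(n-1).
S = (-1)·(2^23 - 1)/(2 - 1) = (-1)·(8388608 - 1)/(1) = -8388607.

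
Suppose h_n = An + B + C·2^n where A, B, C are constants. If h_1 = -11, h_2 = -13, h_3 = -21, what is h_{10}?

-3041

Plug in n = 1, 2, 3: A + B + 2C = -11; 2A + B + 4C = -13; 3A + B + 8C = -21.
Subtracting the first from the second: A + 2C = -2.
Subtracting the second from the third: A + 4C = -8.
Solving: C = -3, A = 4, then B = -9.
So h_n = 4·n + (-9) + (-3)·2^n; at n=10 this is -3041.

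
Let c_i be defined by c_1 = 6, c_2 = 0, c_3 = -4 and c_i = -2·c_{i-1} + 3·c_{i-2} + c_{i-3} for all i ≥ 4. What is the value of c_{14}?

c_4 = 14, c_5 = -40, c_6 = 118, …, c_{11} = -24634, c_{12} = 71744, c_{13} = -208930, c_{14} = 608458.

608458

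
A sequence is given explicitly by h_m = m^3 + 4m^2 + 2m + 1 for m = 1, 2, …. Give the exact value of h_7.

h_7 = 1·7^3 + 4·7^2 + 2·7 + 1 = 554.

554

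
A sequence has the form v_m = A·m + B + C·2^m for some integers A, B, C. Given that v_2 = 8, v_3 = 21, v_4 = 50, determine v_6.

Write the equations: 2A + B + 4C = 8; 3A + B + 8C = 21; 4A + B + 16C = 50.
Subtracting the first from the second: A + 4C = 13.
Subtracting the second from the third: A + 8C = 29.
Solving: C = 4, A = -3, then B = -2.
Hence v_6 = -3·6 + (-2) + 4·64 = 236.

236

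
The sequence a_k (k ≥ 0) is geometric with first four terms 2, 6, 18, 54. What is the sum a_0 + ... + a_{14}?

14348906

Common ratio r = 3.
a_k = 2·3^(k-0).
S = 2·(3^15 - 1)/(3 - 1) = 2·(14348907 - 1)/(2) = 14348906.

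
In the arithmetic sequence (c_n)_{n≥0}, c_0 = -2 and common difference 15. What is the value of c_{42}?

628

c_n = -2 + (n - 0)·15.
c_{42} = -2 + 42·15 = 628.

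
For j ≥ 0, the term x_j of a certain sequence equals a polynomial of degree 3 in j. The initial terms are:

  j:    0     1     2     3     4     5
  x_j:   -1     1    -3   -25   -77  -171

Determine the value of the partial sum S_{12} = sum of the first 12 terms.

-7140

1st diffs: 2, -4, -22, -52, -94.
2nd diffs: -6, -18, -30, -42.
3rd diffs: -12, -12, -12 (constant).
Newton forward-difference form: x_j = -1 + 2·C(j,1) + (-6)·C(j,2) + (-12)·C(j,3).
Continuing: …, -319, -533, -825, -1207, …, x_{11} = -2289.
Summing j = 0..11 (12 terms) gives -7140.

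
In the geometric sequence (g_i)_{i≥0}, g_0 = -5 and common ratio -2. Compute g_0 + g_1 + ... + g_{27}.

447392425

g_i = (-5)·(-2)^(i-0).
S = (-5)·((-2)^28 - 1)/(-2 - 1) = (-5)·(268435456 - 1)/(-3) = 447392425.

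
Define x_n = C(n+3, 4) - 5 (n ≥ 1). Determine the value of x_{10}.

710

C(13, 4) = 715, so x_{10} = 710.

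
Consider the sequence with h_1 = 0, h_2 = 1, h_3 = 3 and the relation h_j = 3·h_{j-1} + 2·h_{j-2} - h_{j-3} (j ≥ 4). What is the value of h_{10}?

Applying the relation repeatedly:
h_4 = 11  h_5 = 38  h_6 = 133  h_7 = 464  h_8 = 1620  h_9 = 5655  h_{10} = 19741.

19741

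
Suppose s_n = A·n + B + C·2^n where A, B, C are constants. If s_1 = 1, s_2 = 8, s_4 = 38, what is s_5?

73

The three given values yield: A + B + 2C = 1; 2A + B + 4C = 8; 4A + B + 16C = 38.
Subtracting the first from the second: A + 2C = 7.
Subtracting the second from the third: 2A + 12C = 30.
Solving: C = 2, A = 3, then B = -6.
Therefore s_5 = 15 + (-6) + 2·32 = 73.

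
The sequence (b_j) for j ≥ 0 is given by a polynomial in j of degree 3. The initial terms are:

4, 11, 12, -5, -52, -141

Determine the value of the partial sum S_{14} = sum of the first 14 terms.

1st diffs: 7, 1, -17, -47, -89.
2nd diffs: -6, -18, -30, -42.
3rd diffs: -12, -12, -12 (constant).
Newton forward-difference form: b_j = 4 + 7·C(j,1) + (-6)·C(j,2) + (-12)·C(j,3).
Continuing: …, -284, -493, -780, -1157, …, b_{13} = -3805.
Summing j = 0..13 (14 terms) gives -13503.

-13503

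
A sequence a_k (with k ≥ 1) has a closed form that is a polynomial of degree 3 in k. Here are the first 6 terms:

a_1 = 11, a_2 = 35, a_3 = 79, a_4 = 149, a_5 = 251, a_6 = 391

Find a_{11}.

1st diffs: 24, 44, 70, 102, 140.
2nd diffs: 20, 26, 32, 38.
3rd diffs: 6, 6, 6 (constant).
Newton forward-difference form: a_k = 11 + 24·C(k-1,1) + 20·C(k-1,2) + 6·C(k-1,3).
At k = 11: k-1 = 10, so a_{11} = 11 + 240 + 900 + 720 = 1871.

1871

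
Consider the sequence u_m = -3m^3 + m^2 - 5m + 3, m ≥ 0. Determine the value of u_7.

u_7 = -3·7^3 + 1·7^2 - 5·7 + 3 = -1012.

-1012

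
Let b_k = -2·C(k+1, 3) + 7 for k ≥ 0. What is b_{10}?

C(11, 3) = 165, so b_{10} = -323.

-323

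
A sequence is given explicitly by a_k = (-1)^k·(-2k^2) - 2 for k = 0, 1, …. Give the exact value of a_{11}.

240

(-1)^11 = -1; -2k^2 at k=11 is -242; so a_{11} = 240.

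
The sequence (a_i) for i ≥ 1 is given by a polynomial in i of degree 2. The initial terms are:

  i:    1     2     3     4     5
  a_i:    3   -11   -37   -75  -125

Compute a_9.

-445

1st diffs: -14, -26, -38, -50.
2nd diffs: -12, -12, -12 (constant).
Newton forward-difference form: a_i = 3 + (-14)·C(i-1,1) + (-12)·C(i-1,2).
At i = 9: i-1 = 8, so a_9 = 3 - 112 - 336 = -445.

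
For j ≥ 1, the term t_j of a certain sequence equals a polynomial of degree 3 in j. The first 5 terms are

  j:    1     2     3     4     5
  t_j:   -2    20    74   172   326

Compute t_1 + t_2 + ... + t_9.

4974

1st diffs: 22, 54, 98, 154.
2nd diffs: 32, 44, 56.
3rd diffs: 12, 12 (constant).
Newton forward-difference form: t_j = -2 + 22·C(j-1,1) + 32·C(j-1,2) + 12·C(j-1,3).
Continuing: 548, 850, 1244, 1742.
Summing j = 1..9 (9 terms) gives 4974.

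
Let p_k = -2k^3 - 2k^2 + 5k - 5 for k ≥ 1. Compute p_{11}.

p_{11} = -2·11^3 - 2·11^2 + 5·11 - 5 = -2854.

-2854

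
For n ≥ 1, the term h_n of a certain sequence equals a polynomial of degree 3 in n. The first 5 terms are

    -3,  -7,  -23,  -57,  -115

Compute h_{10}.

1st diffs: -4, -16, -34, -58.
2nd diffs: -12, -18, -24.
3rd diffs: -6, -6 (constant).
So h_n = -n^3 + 3n - 5.
Evaluating at n = 10 gives h_{10} = -975.

-975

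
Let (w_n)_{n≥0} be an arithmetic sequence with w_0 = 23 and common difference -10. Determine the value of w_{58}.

w_n = 23 + (n - 0)·(-10).
w_{58} = 23 + 58·(-10) = -557.

-557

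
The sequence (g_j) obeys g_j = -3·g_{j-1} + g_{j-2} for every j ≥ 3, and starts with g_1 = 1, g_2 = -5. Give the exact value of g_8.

Compute successive terms:
g_3 = 16, g_4 = -53, g_5 = 175, g_6 = -578, g_7 = 1909, g_8 = -6305.

-6305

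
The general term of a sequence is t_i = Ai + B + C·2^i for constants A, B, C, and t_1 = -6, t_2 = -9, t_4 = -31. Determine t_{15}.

-65524

At i = 1, 2, 4: A + B + 2C = -6; 2A + B + 4C = -9; 4A + B + 16C = -31.
Subtracting the first from the second: A + 2C = -3.
Subtracting the second from the third: 2A + 12C = -22.
Solving: C = -2, A = 1, then B = -3.
Therefore t_{15} = 15 + (-3) + (-2)·32768 = -65524.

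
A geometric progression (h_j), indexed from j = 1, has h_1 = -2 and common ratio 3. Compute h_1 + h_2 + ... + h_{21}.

h_j = (-2)·3^(j-1).
S = (-2)·(3^21 - 1)/(3 - 1) = (-2)·(10460353203 - 1)/(2) = -10460353202.

-10460353202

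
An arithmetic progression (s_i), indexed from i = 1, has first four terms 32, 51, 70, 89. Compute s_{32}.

621

Common difference d = 19.
s_i = 32 + (i - 1)·19.
s_{32} = 32 + 31·19 = 621.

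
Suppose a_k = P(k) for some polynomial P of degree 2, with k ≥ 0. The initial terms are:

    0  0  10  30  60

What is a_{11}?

550

1st diffs: 0, 10, 20, 30.
2nd diffs: 10, 10, 10 (constant).
Newton forward-difference form: a_k = 10·C(k,2).
At k = 11: k = 11, so a_{11} = 550 = 550.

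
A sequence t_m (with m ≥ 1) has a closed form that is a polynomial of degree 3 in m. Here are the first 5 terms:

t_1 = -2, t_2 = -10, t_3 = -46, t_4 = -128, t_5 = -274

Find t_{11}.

1st diffs: -8, -36, -82, -146.
2nd diffs: -28, -46, -64.
3rd diffs: -18, -18 (constant).
So t_m = -3m^3 + 4m^2 + m - 4.
Evaluating at m = 11 gives t_{11} = -3502.

-3502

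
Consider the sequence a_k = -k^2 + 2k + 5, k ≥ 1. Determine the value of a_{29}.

a_{29} = -1·29^2 + 2·29 + 5 = -778.

-778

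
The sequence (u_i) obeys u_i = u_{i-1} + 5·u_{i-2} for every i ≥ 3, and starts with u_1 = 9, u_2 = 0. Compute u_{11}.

102870

u_3 = 45;  u_4 = 45;  u_5 = 270;  u_6 = 495;  u_7 = 1845;  u_8 = 4320;  u_9 = 13545;  u_{10} = 35145;  u_{11} = 102870.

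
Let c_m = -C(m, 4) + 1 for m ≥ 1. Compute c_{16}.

C(16, 4) = 1820, so c_{16} = -1819.

-1819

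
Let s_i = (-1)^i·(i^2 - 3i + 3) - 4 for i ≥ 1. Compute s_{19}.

(-1)^19 = -1; i^2 - 3i + 3 at i=19 is 307; so s_{19} = -311.

-311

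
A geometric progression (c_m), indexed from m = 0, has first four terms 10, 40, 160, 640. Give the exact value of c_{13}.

671088640

Common ratio r = 4.
c_m = 10·4^(m-0).
c_{13} = 10·4^13 = 671088640.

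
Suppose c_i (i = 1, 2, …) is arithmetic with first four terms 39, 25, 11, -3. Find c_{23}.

Common difference d = -14.
c_i = 39 + (i - 1)·(-14).
c_{23} = 39 + 22·(-14) = -269.

-269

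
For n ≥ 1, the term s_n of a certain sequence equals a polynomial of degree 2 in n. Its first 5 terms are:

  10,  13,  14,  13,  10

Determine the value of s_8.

-11

1st diffs: 3, 1, -1, -3.
2nd diffs: -2, -2, -2 (constant).
So s_n = -n^2 + 6n + 5.
Evaluating at n = 8 gives s_8 = -11.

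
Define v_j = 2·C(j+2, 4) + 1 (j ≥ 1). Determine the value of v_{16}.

C(18, 4) = 3060, so v_{16} = 6121.

6121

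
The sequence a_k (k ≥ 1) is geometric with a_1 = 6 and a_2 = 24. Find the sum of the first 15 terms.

Common ratio r = 4.
a_k = 6·4^(k-1).
S = 6·(4^15 - 1)/(4 - 1) = 6·(1073741824 - 1)/(3) = 2147483646.

2147483646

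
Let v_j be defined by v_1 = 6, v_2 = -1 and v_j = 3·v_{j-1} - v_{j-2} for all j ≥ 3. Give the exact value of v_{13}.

-152634

Compute successive terms:
v_3 = -9; v_4 = -26; v_5 = -69; …; v_{10} = -8506; v_{11} = -22269; v_{12} = -58301; v_{13} = -152634.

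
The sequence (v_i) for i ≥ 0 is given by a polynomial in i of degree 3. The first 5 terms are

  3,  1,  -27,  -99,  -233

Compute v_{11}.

-4419

1st diffs: -2, -28, -72, -134.
2nd diffs: -26, -44, -62.
3rd diffs: -18, -18 (constant).
So v_i = -3i^3 - 4i^2 + 5i + 3.
Evaluating at i = 11 gives v_{11} = -4419.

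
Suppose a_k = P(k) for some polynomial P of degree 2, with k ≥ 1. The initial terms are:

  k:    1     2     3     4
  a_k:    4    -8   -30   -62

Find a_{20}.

-1934

1st diffs: -12, -22, -32.
2nd diffs: -10, -10 (constant).
So a_k = -5k^2 + 3k + 6.
Evaluating at k = 20 gives a_{20} = -1934.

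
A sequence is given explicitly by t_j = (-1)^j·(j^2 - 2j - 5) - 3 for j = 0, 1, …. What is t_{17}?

(-1)^17 = -1; j^2 - 2j - 5 at j=17 is 250; so t_{17} = -253.

-253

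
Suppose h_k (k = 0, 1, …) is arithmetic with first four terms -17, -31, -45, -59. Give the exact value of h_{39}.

-563

Common difference d = -14.
h_k = -17 + (k - 0)·(-14).
h_{39} = -17 + 39·(-14) = -563.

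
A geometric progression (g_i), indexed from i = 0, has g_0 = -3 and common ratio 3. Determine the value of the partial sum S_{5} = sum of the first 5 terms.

g_i = (-3)·3^(i-0).
S = (-3)·(3^5 - 1)/(3 - 1) = (-3)·(243 - 1)/(2) = -363.

-363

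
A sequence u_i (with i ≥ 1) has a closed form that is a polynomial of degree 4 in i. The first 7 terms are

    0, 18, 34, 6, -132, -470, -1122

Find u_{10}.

-6462

1st diffs: 18, 16, -28, -138, -338, -652.
2nd diffs: -2, -44, -110, -200, -314.
3rd diffs: -42, -66, -90, -114.
4th diffs: -24, -24, -24 (constant).
So u_i = -i^4 + 3i^3 + 6i^2 - 6i - 2.
Evaluating at i = 10 gives u_{10} = -6462.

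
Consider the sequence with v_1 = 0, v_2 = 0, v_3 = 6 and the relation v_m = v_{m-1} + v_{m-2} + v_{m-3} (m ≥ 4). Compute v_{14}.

Applying the relation repeatedly:
v_4 = 6, v_5 = 12, v_6 = 24, …, v_{11} = 486, v_{12} = 894, v_{13} = 1644, v_{14} = 3024.

3024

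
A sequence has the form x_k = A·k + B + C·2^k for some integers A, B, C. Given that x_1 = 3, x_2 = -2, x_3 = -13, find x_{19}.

Write the equations: A + B + 2C = 3; 2A + B + 4C = -2; 3A + B + 8C = -13.
Subtracting the first from the second: A + 2C = -5.
Subtracting the second from the third: A + 4C = -11.
Solving: C = -3, A = 1, then B = 8.
So x_k = 1·k + 8 + (-3)·2^k; at k=19 this is -1572837.

-1572837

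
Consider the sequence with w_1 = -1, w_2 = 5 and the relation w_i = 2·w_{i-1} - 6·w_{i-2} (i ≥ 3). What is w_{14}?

293312

Iterate the recurrence:
w_3 = 16  w_4 = 2  w_5 = -92  …  w_{11} = -22016  w_{12} = -14560  w_{13} = 102976  w_{14} = 293312.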